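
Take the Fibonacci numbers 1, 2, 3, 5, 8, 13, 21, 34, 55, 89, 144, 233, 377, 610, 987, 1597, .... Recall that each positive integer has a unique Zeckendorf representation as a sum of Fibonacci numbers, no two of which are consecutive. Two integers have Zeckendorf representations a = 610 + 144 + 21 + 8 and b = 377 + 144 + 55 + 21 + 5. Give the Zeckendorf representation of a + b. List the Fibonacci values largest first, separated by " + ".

The two numbers are 783 and 602, so their sum is 1385.
Greedily peel off the largest Fibonacci term at each step:
987 ≤ 1385 < 1597, so take 987; remainder 398
377 ≤ 398 < 610, so take 377; remainder 21
21 ≤ 21 < 34, so take 21; remainder 0

987 + 377 + 21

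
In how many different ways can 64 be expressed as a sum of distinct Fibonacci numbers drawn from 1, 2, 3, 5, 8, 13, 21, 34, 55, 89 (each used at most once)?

5

Starting from the Zeckendorf form and repeatedly splitting a term F_k into F_{k−1} + F_{k−2} (when neither is already used) reaches every representation.
64 = 55+8+1 = 55+5+3+1 = 34+21+8+1 = 34+21+5+3+1 = … (1 more), for 5 in all.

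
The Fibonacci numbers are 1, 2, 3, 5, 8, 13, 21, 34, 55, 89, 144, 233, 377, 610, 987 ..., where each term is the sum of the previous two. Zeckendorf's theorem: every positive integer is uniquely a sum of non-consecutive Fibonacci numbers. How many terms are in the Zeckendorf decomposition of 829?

Greedy algorithm:
610 ≤ 829 < 987, so take 610; remainder 219
144 ≤ 219 < 233, so take 144; remainder 75
55 ≤ 75 < 89, so take 55; remainder 20
13 ≤ 20 < 21, so take 13; remainder 7
5 ≤ 7 < 8, so take 5; remainder 2
2 ≤ 2 < 3, so take 2; remainder 0
829 = 610 + 144 + 55 + 13 + 5 + 2, which has 6 terms.

6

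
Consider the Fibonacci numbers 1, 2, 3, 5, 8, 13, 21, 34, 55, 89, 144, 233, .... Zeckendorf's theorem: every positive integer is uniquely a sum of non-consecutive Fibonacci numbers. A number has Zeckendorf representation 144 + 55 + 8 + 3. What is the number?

144 + 55 + 8 + 3 = 210.

210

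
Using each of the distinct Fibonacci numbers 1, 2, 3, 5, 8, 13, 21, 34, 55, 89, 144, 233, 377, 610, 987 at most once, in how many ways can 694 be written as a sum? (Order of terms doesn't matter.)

21

Each representation comes from the Zeckendorf form by replacing some F_k with F_{k−1} + F_{k−2} where possible.
694 = 610+55+21+8 = 610+55+21+5+3 = 377+233+55+21+8 = … (18 more), for 21 in all.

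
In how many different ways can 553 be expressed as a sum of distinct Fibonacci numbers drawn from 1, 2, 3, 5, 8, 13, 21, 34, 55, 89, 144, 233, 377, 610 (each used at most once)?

14

553 = 377+144+21+8+3 = 377+144+21+8+2+1 = 377+89+55+21+8+3 = … (11 more), for 14 in all.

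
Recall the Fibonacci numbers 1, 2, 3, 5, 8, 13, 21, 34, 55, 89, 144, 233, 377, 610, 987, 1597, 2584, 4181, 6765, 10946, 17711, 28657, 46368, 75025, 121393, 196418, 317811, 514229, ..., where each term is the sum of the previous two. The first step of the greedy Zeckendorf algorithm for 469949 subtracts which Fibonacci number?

317811

317811 ≤ 469949 < 514229, so the largest Fibonacci number not exceeding 469949 is 317811.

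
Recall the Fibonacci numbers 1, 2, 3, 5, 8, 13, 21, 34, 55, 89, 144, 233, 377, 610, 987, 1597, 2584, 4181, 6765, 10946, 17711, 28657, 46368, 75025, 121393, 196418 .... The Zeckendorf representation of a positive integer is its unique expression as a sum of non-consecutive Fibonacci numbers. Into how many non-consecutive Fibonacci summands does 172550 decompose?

9

subtract 121393 from 172550: 51157 remains
subtract 46368 from 51157: 4789 remains
subtract 4181 from 4789: 608 remains
subtract 377 from 608: 231 remains
subtract 144 from 231: 87 remains
subtract 55 from 87: 32 remains
subtract 21 from 32: 11 remains
subtract 8 from 11: 3 remains
subtract 3 from 3: 0 remains
172550 = 121393 + 46368 + 4181 + 377 + 144 + 55 + 21 + 8 + 3, which has 9 terms.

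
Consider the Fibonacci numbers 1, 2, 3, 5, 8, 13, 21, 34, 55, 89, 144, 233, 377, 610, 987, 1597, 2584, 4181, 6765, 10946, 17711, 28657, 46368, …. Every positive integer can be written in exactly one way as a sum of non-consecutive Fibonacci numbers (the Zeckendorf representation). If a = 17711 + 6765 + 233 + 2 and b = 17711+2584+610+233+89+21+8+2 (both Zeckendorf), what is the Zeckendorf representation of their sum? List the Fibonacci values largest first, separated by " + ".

28657 + 10946 + 4181 + 1597 + 377 + 144 + 55 + 8 + 3 + 1

The two numbers are 24711 and 21258, so their sum is 45969.
45969 − 28657 = 17312
17312 − 10946 = 6366
6366 − 4181 = 2185
2185 − 1597 = 588
588 − 377 = 211
211 − 144 = 67
67 − 55 = 12
12 − 8 = 4
4 − 3 = 1
1 − 1 = 0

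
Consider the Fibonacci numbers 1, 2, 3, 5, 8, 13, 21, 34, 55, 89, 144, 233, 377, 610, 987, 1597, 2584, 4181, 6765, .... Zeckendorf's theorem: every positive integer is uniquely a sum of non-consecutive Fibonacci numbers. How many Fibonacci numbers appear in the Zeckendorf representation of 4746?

6

4746: greatest Fibonacci not exceeding it is 4181, leaving 565
565: greatest Fibonacci not exceeding it is 377, leaving 188
188: greatest Fibonacci not exceeding it is 144, leaving 44
44: greatest Fibonacci not exceeding it is 34, leaving 10
10: greatest Fibonacci not exceeding it is 8, leaving 2
2: greatest Fibonacci not exceeding it is 2, leaving 0
4746 = 4181 + 377 + 144 + 34 + 8 + 2, which has 6 terms.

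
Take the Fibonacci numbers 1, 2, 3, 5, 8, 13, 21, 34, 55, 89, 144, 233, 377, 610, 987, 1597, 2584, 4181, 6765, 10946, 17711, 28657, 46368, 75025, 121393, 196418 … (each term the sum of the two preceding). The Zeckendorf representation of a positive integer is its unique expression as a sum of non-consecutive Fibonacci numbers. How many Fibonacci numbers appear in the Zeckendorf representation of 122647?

Greedily peel off the largest Fibonacci term at each step:
largest Fibonacci ≤ 122647 is 121393; 122647 − 121393 = 1254
largest Fibonacci ≤ 1254 is 987; 1254 − 987 = 267
largest Fibonacci ≤ 267 is 233; 267 − 233 = 34
largest Fibonacci ≤ 34 is 34; 34 − 34 = 0
122647 = 121393 + 987 + 233 + 34, which has 4 terms.

4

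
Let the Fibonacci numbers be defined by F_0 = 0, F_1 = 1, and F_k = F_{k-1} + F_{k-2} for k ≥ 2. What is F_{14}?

377

Iterating the recurrence up to F_{10} = 55 and F_{9} = 34:
F_{11} = F_{10} + F_{9} = 55 + 34 = 89
F_{12} = F_{11} + F_{10} = 89 + 55 = 144
F_{13} = F_{12} + F_{11} = 144 + 89 = 233
F_{14} = F_{13} + F_{12} = 233 + 144 = 377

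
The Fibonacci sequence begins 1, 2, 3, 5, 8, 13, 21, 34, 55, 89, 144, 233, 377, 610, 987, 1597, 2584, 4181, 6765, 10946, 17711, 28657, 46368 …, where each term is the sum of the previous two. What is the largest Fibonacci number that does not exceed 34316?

28657 ≤ 34316 < 46368, so the largest Fibonacci number not exceeding 34316 is 28657.

28657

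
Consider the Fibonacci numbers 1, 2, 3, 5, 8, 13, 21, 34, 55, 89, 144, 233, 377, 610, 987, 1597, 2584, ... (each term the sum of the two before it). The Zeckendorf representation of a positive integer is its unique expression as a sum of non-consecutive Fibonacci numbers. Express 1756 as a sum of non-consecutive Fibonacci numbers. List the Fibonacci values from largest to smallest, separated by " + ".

largest Fibonacci ≤ 1756 is 1597; 1756 − 1597 = 159
largest Fibonacci ≤ 159 is 144; 159 − 144 = 15
largest Fibonacci ≤ 15 is 13; 15 − 13 = 2
largest Fibonacci ≤ 2 is 2; 2 − 2 = 0
So 1756 = 1597 + 144 + 13 + 2, with no two terms consecutive in the sequence.

1597 + 144 + 13 + 2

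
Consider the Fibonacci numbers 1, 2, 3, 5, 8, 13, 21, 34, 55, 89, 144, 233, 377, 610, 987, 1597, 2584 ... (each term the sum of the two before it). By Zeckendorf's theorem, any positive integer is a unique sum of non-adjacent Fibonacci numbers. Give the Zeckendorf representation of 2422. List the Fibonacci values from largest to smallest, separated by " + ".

1597 + 610 + 144 + 55 + 13 + 3

1597 ≤ 2422 < 2584, so take 1597; remainder 825
610 ≤ 825 < 987, so take 610; remainder 215
144 ≤ 215 < 233, so take 144; remainder 71
55 ≤ 71 < 89, so take 55; remainder 16
13 ≤ 16 < 21, so take 13; remainder 3
3 ≤ 3 < 5, so take 3; remainder 0
So 2422 = 1597 + 610 + 144 + 55 + 13 + 3, with no two terms consecutive in the sequence.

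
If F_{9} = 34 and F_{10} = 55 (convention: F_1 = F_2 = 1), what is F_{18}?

2584

By the doubling identity F_{2k} = F_k(2F_{k+1} − F_k): F_{18} = 34·(2·55 − 34) = 34·76 = 2584.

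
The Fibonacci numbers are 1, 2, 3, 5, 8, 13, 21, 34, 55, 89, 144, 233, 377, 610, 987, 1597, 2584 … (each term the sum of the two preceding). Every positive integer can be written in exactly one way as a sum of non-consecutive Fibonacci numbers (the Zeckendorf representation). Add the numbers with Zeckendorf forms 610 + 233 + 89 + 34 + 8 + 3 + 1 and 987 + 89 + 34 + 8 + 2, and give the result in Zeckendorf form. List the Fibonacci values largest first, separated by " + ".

1597 + 377 + 89 + 34 + 1

The two numbers are 978 and 1120, so their sum is 2098.
1597 ≤ 2098 < 2584, so take 1597; remainder 501
377 ≤ 501 < 610, so take 377; remainder 124
89 ≤ 124 < 144, so take 89; remainder 35
34 ≤ 35 < 55, so take 34; remainder 1
1 ≤ 1 < 2, so take 1; remainder 0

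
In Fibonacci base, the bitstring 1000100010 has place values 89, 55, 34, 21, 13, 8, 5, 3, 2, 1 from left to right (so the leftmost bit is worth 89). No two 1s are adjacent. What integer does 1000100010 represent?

Summing the place values of the 1 bits: 89 + 13 + 2 = 104.

104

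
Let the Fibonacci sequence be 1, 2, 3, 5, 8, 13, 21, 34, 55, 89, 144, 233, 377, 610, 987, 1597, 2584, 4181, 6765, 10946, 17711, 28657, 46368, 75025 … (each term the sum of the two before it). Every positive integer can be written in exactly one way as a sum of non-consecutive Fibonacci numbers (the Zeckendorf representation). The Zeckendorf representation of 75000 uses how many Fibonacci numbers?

Repeatedly subtract the largest Fibonacci number that fits:
subtract 46368 from 75000: 28632 remains
subtract 17711 from 28632: 10921 remains
subtract 6765 from 10921: 4156 remains
subtract 2584 from 4156: 1572 remains
subtract 987 from 1572: 585 remains
subtract 377 from 585: 208 remains
subtract 144 from 208: 64 remains
subtract 55 from 64: 9 remains
subtract 8 from 9: 1 remains
subtract 1 from 1: 0 remains
75000 = 46368 + 17711 + 6765 + 2584 + 987 + 377 + 144 + 55 + 8 + 1, which has 10 terms.

10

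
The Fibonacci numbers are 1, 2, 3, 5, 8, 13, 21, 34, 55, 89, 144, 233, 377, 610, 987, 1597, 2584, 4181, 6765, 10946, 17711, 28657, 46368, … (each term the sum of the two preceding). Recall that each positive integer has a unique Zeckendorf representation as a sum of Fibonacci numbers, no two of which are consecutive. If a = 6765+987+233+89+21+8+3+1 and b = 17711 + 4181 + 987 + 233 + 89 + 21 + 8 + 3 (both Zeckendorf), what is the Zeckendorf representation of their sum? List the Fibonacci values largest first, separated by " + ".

28657 + 2584 + 89 + 8 + 2

The two numbers are 8107 and 23233, so their sum is 31340.
31340 − 28657 = 2683
2683 − 2584 = 99
99 − 89 = 10
10 − 8 = 2
2 − 2 = 0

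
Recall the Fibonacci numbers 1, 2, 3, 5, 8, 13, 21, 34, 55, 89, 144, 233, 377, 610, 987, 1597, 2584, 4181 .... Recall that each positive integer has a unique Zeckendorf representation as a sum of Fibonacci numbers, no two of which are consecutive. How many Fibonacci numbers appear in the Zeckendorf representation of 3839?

largest Fibonacci ≤ 3839 is 2584; 3839 − 2584 = 1255
largest Fibonacci ≤ 1255 is 987; 1255 − 987 = 268
largest Fibonacci ≤ 268 is 233; 268 − 233 = 35
largest Fibonacci ≤ 35 is 34; 35 − 34 = 1
largest Fibonacci ≤ 1 is 1; 1 − 1 = 0
3839 = 2584 + 987 + 233 + 34 + 1, which has 5 terms.

5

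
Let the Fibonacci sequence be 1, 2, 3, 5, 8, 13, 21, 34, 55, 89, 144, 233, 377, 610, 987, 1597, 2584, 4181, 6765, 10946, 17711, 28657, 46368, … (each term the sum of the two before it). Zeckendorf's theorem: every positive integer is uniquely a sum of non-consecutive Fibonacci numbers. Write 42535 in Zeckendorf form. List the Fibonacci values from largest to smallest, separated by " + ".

largest Fibonacci ≤ 42535 is 28657; 42535 − 28657 = 13878
largest Fibonacci ≤ 13878 is 10946; 13878 − 10946 = 2932
largest Fibonacci ≤ 2932 is 2584; 2932 − 2584 = 348
largest Fibonacci ≤ 348 is 233; 348 − 233 = 115
largest Fibonacci ≤ 115 is 89; 115 − 89 = 26
largest Fibonacci ≤ 26 is 21; 26 − 21 = 5
largest Fibonacci ≤ 5 is 5; 5 − 5 = 0
So 42535 = 28657 + 10946 + 2584 + 233 + 89 + 21 + 5, with no two terms consecutive in the sequence.

28657 + 10946 + 2584 + 233 + 89 + 21 + 5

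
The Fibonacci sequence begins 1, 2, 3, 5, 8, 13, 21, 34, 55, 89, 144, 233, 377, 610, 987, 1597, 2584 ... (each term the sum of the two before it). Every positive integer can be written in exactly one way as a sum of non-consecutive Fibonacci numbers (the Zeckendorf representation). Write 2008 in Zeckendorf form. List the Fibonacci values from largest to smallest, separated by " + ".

1597 + 377 + 34

Repeatedly subtract the largest Fibonacci number that fits:
subtract 1597 from 2008: 411 remains
subtract 377 from 411: 34 remains
subtract 34 from 34: 0 remains
So 2008 = 1597 + 377 + 34, with no two terms consecutive in the sequence.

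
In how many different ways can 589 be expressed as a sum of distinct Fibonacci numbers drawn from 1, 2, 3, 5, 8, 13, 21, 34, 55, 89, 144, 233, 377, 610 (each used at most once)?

12

589 = 377+144+55+13 = 377+144+55+8+5 = 377+144+34+21+13 = 377+144+55+8+3+2 = … (8 more), for 12 in all.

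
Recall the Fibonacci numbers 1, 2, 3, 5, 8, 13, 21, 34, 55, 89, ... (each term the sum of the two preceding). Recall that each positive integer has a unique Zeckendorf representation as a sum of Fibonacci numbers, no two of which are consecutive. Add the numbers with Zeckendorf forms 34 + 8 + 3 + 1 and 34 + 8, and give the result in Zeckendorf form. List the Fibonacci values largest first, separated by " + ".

The two numbers are 46 and 42, so their sum is 88.
subtract 55 from 88: 33 remains
subtract 21 from 33: 12 remains
subtract 8 from 12: 4 remains
subtract 3 from 4: 1 remains
subtract 1 from 1: 0 remains

55 + 21 + 8 + 3 + 1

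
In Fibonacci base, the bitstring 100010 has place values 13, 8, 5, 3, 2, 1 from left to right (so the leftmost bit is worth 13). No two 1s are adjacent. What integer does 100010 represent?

15

Summing the place values of the 1 bits: 13 + 2 = 15.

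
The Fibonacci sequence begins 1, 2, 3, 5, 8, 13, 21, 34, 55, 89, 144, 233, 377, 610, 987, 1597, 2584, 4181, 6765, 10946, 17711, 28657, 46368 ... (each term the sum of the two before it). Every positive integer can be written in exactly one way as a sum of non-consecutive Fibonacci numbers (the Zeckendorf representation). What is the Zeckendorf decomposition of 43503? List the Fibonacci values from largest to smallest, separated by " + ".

28657 ≤ 43503 < 46368, so take 28657; remainder 14846
10946 ≤ 14846 < 17711, so take 10946; remainder 3900
2584 ≤ 3900 < 4181, so take 2584; remainder 1316
987 ≤ 1316 < 1597, so take 987; remainder 329
233 ≤ 329 < 377, so take 233; remainder 96
89 ≤ 96 < 144, so take 89; remainder 7
5 ≤ 7 < 8, so take 5; remainder 2
2 ≤ 2 < 3, so take 2; remainder 0
So 43503 = 28657 + 10946 + 2584 + 987 + 233 + 89 + 5 + 2, with no two terms consecutive in the sequence.

28657 + 10946 + 2584 + 987 + 233 + 89 + 5 + 2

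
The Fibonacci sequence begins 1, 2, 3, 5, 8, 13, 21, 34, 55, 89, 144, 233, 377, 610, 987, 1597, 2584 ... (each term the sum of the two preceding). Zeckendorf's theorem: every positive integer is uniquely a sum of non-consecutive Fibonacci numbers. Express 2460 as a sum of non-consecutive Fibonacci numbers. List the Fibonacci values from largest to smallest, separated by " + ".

largest Fibonacci ≤ 2460 is 1597; 2460 − 1597 = 863
largest Fibonacci ≤ 863 is 610; 863 − 610 = 253
largest Fibonacci ≤ 253 is 233; 253 − 233 = 20
largest Fibonacci ≤ 20 is 13; 20 − 13 = 7
largest Fibonacci ≤ 7 is 5; 7 − 5 = 2
largest Fibonacci ≤ 2 is 2; 2 − 2 = 0
So 2460 = 1597 + 610 + 233 + 13 + 5 + 2, with no two terms consecutive in the sequence.

1597 + 610 + 233 + 13 + 5 + 2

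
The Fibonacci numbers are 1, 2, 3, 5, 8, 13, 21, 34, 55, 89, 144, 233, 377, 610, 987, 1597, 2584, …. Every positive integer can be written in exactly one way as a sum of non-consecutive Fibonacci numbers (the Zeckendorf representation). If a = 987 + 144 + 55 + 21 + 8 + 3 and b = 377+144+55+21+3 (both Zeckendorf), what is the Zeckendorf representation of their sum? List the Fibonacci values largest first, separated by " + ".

The two numbers are 1218 and 600, so their sum is 1818.
Greedily peel off the largest Fibonacci term at each step:
take 1597 (≤ 1818); 1818 − 1597 = 221
take 144 (≤ 221); 221 − 144 = 77
take 55 (≤ 77); 77 − 55 = 22
take 21 (≤ 22); 22 − 21 = 1
take 1 (≤ 1); 1 − 1 = 0

1597 + 144 + 55 + 21 + 1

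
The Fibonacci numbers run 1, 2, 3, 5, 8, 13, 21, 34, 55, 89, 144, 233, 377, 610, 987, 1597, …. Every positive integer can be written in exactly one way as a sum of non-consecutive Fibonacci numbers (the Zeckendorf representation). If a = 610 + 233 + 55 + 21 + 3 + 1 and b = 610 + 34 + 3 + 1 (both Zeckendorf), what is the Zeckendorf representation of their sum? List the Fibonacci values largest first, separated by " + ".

The two numbers are 923 and 648, so their sum is 1571.
subtract 987 from 1571: 584 remains
subtract 377 from 584: 207 remains
subtract 144 from 207: 63 remains
subtract 55 from 63: 8 remains
subtract 8 from 8: 0 remains

987 + 377 + 144 + 55 + 8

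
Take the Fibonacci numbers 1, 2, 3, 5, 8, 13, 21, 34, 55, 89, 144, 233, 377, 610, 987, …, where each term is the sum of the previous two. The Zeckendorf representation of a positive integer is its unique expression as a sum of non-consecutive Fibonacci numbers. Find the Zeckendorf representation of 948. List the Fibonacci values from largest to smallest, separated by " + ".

610 + 233 + 89 + 13 + 3

948: greatest Fibonacci not exceeding it is 610, leaving 338
338: greatest Fibonacci not exceeding it is 233, leaving 105
105: greatest Fibonacci not exceeding it is 89, leaving 16
16: greatest Fibonacci not exceeding it is 13, leaving 3
3: greatest Fibonacci not exceeding it is 3, leaving 0
So 948 = 610 + 233 + 89 + 13 + 3, with no two terms consecutive in the sequence.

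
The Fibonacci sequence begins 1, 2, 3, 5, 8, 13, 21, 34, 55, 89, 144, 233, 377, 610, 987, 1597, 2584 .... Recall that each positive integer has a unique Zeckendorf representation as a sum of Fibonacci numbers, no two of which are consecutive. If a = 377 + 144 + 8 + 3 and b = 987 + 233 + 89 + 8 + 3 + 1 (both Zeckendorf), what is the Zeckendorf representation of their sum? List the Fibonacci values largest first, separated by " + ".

1597 + 233 + 21 + 2

The two numbers are 532 and 1321, so their sum is 1853.
1853 − 1597 = 256
256 − 233 = 23
23 − 21 = 2
2 − 2 = 0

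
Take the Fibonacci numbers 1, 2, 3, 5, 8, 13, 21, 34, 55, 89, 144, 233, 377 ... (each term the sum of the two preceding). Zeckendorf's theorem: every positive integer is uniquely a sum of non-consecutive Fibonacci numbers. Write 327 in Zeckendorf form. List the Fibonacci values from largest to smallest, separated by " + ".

take 233 (≤ 327); 327 − 233 = 94
take 89 (≤ 94); 94 − 89 = 5
take 5 (≤ 5); 5 − 5 = 0
So 327 = 233 + 89 + 5, with no two terms consecutive in the sequence.

233 + 89 + 5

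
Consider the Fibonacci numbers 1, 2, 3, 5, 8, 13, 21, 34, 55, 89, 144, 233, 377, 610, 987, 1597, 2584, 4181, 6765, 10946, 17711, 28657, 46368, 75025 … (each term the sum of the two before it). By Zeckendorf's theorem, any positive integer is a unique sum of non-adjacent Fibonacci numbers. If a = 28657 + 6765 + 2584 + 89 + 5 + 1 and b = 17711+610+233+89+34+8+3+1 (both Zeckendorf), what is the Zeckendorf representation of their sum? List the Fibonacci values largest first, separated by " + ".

The two numbers are 38101 and 18689, so their sum is 56790.
largest Fibonacci ≤ 56790 is 46368; 56790 − 46368 = 10422
largest Fibonacci ≤ 10422 is 6765; 10422 − 6765 = 3657
largest Fibonacci ≤ 3657 is 2584; 3657 − 2584 = 1073
largest Fibonacci ≤ 1073 is 987; 1073 − 987 = 86
largest Fibonacci ≤ 86 is 55; 86 − 55 = 31
largest Fibonacci ≤ 31 is 21; 31 − 21 = 10
largest Fibonacci ≤ 10 is 8; 10 − 8 = 2
largest Fibonacci ≤ 2 is 2; 2 − 2 = 0

46368 + 6765 + 2584 + 987 + 55 + 21 + 8 + 2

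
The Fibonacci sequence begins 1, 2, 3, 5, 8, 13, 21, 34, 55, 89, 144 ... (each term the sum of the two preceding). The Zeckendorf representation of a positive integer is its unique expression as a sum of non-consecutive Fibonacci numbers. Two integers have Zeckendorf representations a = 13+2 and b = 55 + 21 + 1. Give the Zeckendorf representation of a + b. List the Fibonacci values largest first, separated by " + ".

The two numbers are 15 and 77, so their sum is 92.
largest Fibonacci ≤ 92 is 89; 92 − 89 = 3
largest Fibonacci ≤ 3 is 3; 3 − 3 = 0

89 + 3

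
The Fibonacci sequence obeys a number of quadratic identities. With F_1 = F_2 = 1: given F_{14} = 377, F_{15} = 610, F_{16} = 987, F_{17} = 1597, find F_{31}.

By the addition formula F_{m+n} = F_m F_{n+1} + F_{m−1} F_n with m=15, n=16: F_{31} = 610·1597 + 377·987 = 974170 + 372099 = 1346269.

1346269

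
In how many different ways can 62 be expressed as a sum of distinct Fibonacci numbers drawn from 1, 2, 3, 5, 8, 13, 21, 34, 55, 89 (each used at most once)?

3

Starting from the Zeckendorf form and repeatedly splitting a term F_k into F_{k−1} + F_{k−2} (when neither is already used) reaches every representation.
62 = 55+5+2 = 34+21+5+2 = 34+13+8+5+2 — 3 representations.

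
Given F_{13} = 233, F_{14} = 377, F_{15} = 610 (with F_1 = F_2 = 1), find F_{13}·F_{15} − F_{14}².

1

233·610 − 377² = 142130 − 142129 = 1. (Cassini's identity: F_{k−1}F_{k+1} − F_k² = (−1)^k.)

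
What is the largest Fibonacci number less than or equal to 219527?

196418

196418 ≤ 219527 < 317811, so the largest Fibonacci number not exceeding 219527 is 196418.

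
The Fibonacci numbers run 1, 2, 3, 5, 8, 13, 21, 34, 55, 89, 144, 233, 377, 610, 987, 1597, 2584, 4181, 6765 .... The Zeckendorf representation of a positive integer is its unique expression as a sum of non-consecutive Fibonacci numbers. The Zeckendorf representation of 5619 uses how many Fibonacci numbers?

7

Repeatedly subtract the largest Fibonacci number that fits:
4181 ≤ 5619 < 6765, so take 4181; remainder 1438
987 ≤ 1438 < 1597, so take 987; remainder 451
377 ≤ 451 < 610, so take 377; remainder 74
55 ≤ 74 < 89, so take 55; remainder 19
13 ≤ 19 < 21, so take 13; remainder 6
5 ≤ 6 < 8, so take 5; remainder 1
1 ≤ 1 < 2, so take 1; remainder 0
5619 = 4181 + 987 + 377 + 55 + 13 + 5 + 1, which has 7 terms.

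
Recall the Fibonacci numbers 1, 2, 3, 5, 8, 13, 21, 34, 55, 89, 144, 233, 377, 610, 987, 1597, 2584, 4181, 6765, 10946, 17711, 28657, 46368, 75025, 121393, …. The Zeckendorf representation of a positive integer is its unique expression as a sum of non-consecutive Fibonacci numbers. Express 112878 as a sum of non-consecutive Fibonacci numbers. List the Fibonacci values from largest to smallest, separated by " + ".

75025 + 28657 + 6765 + 1597 + 610 + 144 + 55 + 21 + 3 + 1

take 75025 (≤ 112878); 112878 − 75025 = 37853
take 28657 (≤ 37853); 37853 − 28657 = 9196
take 6765 (≤ 9196); 9196 − 6765 = 2431
take 1597 (≤ 2431); 2431 − 1597 = 834
take 610 (≤ 834); 834 − 610 = 224
take 144 (≤ 224); 224 − 144 = 80
take 55 (≤ 80); 80 − 55 = 25
take 21 (≤ 25); 25 − 21 = 4
take 3 (≤ 4); 4 − 3 = 1
take 1 (≤ 1); 1 − 1 = 0
So 112878 = 75025 + 28657 + 6765 + 1597 + 610 + 144 + 55 + 21 + 3 + 1, with no two terms consecutive in the sequence.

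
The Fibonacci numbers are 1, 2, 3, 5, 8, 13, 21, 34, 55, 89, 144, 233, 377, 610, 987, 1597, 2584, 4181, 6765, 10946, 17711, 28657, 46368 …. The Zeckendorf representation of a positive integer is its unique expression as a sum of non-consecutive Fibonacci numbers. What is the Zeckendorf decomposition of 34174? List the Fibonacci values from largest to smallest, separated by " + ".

28657 + 4181 + 987 + 233 + 89 + 21 + 5 + 1

Greedy algorithm:
28657 ≤ 34174 < 46368, so take 28657; remainder 5517
4181 ≤ 5517 < 6765, so take 4181; remainder 1336
987 ≤ 1336 < 1597, so take 987; remainder 349
233 ≤ 349 < 377, so take 233; remainder 116
89 ≤ 116 < 144, so take 89; remainder 27
21 ≤ 27 < 34, so take 21; remainder 6
5 ≤ 6 < 8, so take 5; remainder 1
1 ≤ 1 < 2, so take 1; remainder 0
So 34174 = 28657 + 4181 + 987 + 233 + 89 + 21 + 5 + 1, with no two terms consecutive in the sequence.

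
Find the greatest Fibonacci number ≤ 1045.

987 ≤ 1045 < 1597, so the largest Fibonacci number not exceeding 1045 is 987.

987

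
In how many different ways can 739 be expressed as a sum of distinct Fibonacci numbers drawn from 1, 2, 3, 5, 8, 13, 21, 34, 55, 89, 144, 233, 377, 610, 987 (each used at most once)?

19

Starting from the Zeckendorf form and repeatedly splitting a term F_k into F_{k−1} + F_{k−2} (when neither is already used) reaches every representation.
739 = 610+89+34+5+1 = 610+89+34+3+2+1 = 610+89+21+13+5+1 = … (16 more), for 19 in all.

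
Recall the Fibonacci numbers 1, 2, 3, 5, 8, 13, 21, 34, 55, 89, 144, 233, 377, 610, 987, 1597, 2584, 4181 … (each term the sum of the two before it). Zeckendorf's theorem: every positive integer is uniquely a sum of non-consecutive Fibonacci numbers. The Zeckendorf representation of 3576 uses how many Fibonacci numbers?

Repeatedly subtract the largest Fibonacci number that fits:
3576: greatest Fibonacci not exceeding it is 2584, leaving 992
992: greatest Fibonacci not exceeding it is 987, leaving 5
5: greatest Fibonacci not exceeding it is 5, leaving 0
3576 = 2584 + 987 + 5, which has 3 terms.

3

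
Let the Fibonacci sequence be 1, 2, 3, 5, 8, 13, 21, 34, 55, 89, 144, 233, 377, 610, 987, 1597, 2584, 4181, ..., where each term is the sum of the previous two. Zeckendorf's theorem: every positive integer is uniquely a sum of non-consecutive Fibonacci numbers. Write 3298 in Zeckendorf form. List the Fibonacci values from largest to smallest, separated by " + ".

3298: greatest Fibonacci not exceeding it is 2584, leaving 714
714: greatest Fibonacci not exceeding it is 610, leaving 104
104: greatest Fibonacci not exceeding it is 89, leaving 15
15: greatest Fibonacci not exceeding it is 13, leaving 2
2: greatest Fibonacci not exceeding it is 2, leaving 0
So 3298 = 2584 + 610 + 89 + 13 + 2, with no two terms consecutive in the sequence.

2584 + 610 + 89 + 13 + 2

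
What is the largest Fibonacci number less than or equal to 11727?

10946 ≤ 11727 < 17711, so the largest Fibonacci number not exceeding 11727 is 10946.

10946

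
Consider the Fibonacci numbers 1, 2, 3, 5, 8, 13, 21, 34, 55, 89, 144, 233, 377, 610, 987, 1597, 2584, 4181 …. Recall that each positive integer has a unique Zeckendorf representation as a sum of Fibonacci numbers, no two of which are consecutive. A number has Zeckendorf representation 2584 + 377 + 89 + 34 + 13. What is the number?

3097

2584 + 377 + 89 + 34 + 13 = 3097.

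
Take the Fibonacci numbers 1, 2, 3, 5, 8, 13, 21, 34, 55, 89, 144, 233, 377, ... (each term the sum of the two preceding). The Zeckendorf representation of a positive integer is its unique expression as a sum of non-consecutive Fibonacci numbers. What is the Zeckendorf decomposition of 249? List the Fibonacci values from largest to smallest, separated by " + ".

233 ≤ 249 < 377, so take 233; remainder 16
13 ≤ 16 < 21, so take 13; remainder 3
3 ≤ 3 < 5, so take 3; remainder 0
So 249 = 233 + 13 + 3, with no two terms consecutive in the sequence.

233 + 13 + 3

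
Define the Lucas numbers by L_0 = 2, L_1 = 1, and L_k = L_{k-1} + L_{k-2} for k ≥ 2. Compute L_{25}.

Iterating the recurrence up to L_{18} = 5778 and L_{17} = 3571:
L_{19} = L_{18} + L_{17} = 5778 + 3571 = 9349
L_{20} = L_{19} + L_{18} = 9349 + 5778 = 15127
L_{21} = L_{20} + L_{19} = 15127 + 9349 = 24476
L_{22} = L_{21} + L_{20} = 24476 + 15127 = 39603
L_{23} = L_{22} + L_{21} = 39603 + 24476 = 64079
L_{24} = L_{23} + L_{22} = 64079 + 39603 = 103682
L_{25} = L_{24} + L_{23} = 103682 + 64079 = 167761

167761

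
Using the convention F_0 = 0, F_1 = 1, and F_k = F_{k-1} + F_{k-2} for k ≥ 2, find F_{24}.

46368

Iterating the recurrence up to F_{17} = 1597 and F_{16} = 987:
F_{18} = F_{17} + F_{16} = 1597 + 987 = 2584
F_{19} = F_{18} + F_{17} = 2584 + 1597 = 4181
F_{20} = F_{19} + F_{18} = 4181 + 2584 = 6765
F_{21} = F_{20} + F_{19} = 6765 + 4181 = 10946
F_{22} = F_{21} + F_{20} = 10946 + 6765 = 17711
F_{23} = F_{22} + F_{21} = 17711 + 10946 = 28657
F_{24} = F_{23} + F_{22} = 28657 + 17711 = 46368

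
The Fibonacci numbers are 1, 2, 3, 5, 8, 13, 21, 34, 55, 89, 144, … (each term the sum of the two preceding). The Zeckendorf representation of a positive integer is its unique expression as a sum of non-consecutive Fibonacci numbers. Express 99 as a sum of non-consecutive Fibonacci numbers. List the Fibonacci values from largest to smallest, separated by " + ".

Greedily peel off the largest Fibonacci term at each step:
subtract 89 from 99: 10 remains
subtract 8 from 10: 2 remains
subtract 2 from 2: 0 remains
So 99 = 89 + 8 + 2, with no two terms consecutive in the sequence.

89 + 8 + 2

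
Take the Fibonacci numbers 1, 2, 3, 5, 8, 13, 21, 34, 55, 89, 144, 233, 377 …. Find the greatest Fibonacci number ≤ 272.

233

233 ≤ 272 < 377, so the largest Fibonacci number not exceeding 272 is 233.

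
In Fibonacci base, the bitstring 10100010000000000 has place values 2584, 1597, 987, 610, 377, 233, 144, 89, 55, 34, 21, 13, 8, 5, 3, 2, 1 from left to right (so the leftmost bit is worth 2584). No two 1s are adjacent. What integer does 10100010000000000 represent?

3715

Summing the place values of the 1 bits: 2584 + 987 + 144 = 3715.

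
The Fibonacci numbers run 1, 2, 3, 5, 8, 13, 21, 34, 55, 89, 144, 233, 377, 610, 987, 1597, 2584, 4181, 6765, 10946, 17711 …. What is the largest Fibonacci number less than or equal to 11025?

10946

10946 ≤ 11025 < 17711, so the largest Fibonacci number not exceeding 11025 is 10946.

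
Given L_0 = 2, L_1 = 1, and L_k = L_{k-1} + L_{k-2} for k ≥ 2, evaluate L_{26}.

Iterating the recurrence up to L_{19} = 9349 and L_{18} = 5778:
L_{20} = L_{19} + L_{18} = 9349 + 5778 = 15127
L_{21} = L_{20} + L_{19} = 15127 + 9349 = 24476
L_{22} = L_{21} + L_{20} = 24476 + 15127 = 39603
L_{23} = L_{22} + L_{21} = 39603 + 24476 = 64079
L_{24} = L_{23} + L_{22} = 64079 + 39603 = 103682
L_{25} = L_{24} + L_{23} = 103682 + 64079 = 167761
L_{26} = L_{25} + L_{24} = 167761 + 103682 = 271443

271443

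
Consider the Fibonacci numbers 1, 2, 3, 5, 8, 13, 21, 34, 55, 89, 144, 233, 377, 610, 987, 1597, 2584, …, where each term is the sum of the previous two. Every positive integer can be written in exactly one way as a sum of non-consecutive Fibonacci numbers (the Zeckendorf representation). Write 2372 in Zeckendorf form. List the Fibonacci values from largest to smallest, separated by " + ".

largest Fibonacci ≤ 2372 is 1597; 2372 − 1597 = 775
largest Fibonacci ≤ 775 is 610; 775 − 610 = 165
largest Fibonacci ≤ 165 is 144; 165 − 144 = 21
largest Fibonacci ≤ 21 is 21; 21 − 21 = 0
So 2372 = 1597 + 610 + 144 + 21, with no two terms consecutive in the sequence.

1597 + 610 + 144 + 21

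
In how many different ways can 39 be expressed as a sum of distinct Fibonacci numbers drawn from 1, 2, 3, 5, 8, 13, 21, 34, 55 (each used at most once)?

Starting from the Zeckendorf form and repeatedly splitting a term F_k into F_{k−1} + F_{k−2} (when neither is already used) reaches every representation.
39 = 34+5 = 34+3+2 = 21+13+5 = … (2 more), for 5 in all.

5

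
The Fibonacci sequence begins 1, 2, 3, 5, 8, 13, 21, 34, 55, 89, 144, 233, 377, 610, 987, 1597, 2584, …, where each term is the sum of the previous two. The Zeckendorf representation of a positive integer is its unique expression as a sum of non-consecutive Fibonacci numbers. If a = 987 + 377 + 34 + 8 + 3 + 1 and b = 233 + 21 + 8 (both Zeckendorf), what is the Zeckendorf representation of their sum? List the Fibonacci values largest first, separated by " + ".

1597 + 55 + 13 + 5 + 2

The two numbers are 1410 and 262, so their sum is 1672.
1672: greatest Fibonacci not exceeding it is 1597, leaving 75
75: greatest Fibonacci not exceeding it is 55, leaving 20
20: greatest Fibonacci not exceeding it is 13, leaving 7
7: greatest Fibonacci not exceeding it is 5, leaving 2
2: greatest Fibonacci not exceeding it is 2, leaving 0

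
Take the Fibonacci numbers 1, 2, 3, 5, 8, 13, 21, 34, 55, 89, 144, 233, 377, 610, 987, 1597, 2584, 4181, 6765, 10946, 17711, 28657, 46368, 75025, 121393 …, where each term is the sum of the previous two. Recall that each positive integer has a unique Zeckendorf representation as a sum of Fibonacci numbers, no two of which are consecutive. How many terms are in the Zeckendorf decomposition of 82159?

largest Fibonacci ≤ 82159 is 75025; 82159 − 75025 = 7134
largest Fibonacci ≤ 7134 is 6765; 7134 − 6765 = 369
largest Fibonacci ≤ 369 is 233; 369 − 233 = 136
largest Fibonacci ≤ 136 is 89; 136 − 89 = 47
largest Fibonacci ≤ 47 is 34; 47 − 34 = 13
largest Fibonacci ≤ 13 is 13; 13 − 13 = 0
82159 = 75025 + 6765 + 233 + 89 + 34 + 13, which has 6 terms.

6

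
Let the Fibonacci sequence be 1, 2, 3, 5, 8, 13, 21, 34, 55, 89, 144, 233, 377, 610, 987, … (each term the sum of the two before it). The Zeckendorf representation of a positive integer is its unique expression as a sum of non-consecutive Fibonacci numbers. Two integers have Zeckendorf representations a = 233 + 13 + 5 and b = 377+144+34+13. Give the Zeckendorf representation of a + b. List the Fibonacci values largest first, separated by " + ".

610 + 144 + 55 + 8 + 2

The two numbers are 251 and 568, so their sum is 819.
Greedily peel off the largest Fibonacci term at each step:
819: greatest Fibonacci not exceeding it is 610, leaving 209
209: greatest Fibonacci not exceeding it is 144, leaving 65
65: greatest Fibonacci not exceeding it is 55, leaving 10
10: greatest Fibonacci not exceeding it is 8, leaving 2
2: greatest Fibonacci not exceeding it is 2, leaving 0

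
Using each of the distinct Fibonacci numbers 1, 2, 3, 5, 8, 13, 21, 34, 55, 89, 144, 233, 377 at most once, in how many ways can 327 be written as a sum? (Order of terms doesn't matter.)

12

327 = 233+89+5 = 233+89+3+2 = 233+55+34+5 = 233+55+34+3+2 = 233+55+21+13+5 = … (7 more), for 12 in all.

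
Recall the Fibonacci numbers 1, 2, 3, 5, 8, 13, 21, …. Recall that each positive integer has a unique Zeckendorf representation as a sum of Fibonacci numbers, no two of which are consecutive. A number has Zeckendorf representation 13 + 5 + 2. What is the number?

20

13 + 5 + 2 = 20.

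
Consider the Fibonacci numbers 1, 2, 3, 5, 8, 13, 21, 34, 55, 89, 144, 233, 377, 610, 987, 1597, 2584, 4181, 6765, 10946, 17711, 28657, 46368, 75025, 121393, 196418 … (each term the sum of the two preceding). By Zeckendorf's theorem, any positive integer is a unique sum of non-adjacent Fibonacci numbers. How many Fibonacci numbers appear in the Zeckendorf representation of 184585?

121393 ≤ 184585 < 196418, so take 121393; remainder 63192
46368 ≤ 63192 < 75025, so take 46368; remainder 16824
10946 ≤ 16824 < 17711, so take 10946; remainder 5878
4181 ≤ 5878 < 6765, so take 4181; remainder 1697
1597 ≤ 1697 < 2584, so take 1597; remainder 100
89 ≤ 100 < 144, so take 89; remainder 11
8 ≤ 11 < 13, so take 8; remainder 3
3 ≤ 3 < 5, so take 3; remainder 0
184585 = 121393 + 46368 + 10946 + 4181 + 1597 + 89 + 8 + 3, which has 8 terms.

8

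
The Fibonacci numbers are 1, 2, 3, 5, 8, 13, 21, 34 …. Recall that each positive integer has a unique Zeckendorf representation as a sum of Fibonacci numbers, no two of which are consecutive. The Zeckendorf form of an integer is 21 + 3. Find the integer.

21 + 3 = 24.

24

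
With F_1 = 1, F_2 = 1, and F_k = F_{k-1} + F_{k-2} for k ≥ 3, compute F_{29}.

514229

Iterating the recurrence up to F_{23} = 28657 and F_{22} = 17711:
F_{24} = F_{23} + F_{22} = 28657 + 17711 = 46368
F_{25} = F_{24} + F_{23} = 46368 + 28657 = 75025
F_{26} = F_{25} + F_{24} = 75025 + 46368 = 121393
F_{27} = F_{26} + F_{25} = 121393 + 75025 = 196418
F_{28} = F_{27} + F_{26} = 196418 + 121393 = 317811
F_{29} = F_{28} + F_{27} = 317811 + 196418 = 514229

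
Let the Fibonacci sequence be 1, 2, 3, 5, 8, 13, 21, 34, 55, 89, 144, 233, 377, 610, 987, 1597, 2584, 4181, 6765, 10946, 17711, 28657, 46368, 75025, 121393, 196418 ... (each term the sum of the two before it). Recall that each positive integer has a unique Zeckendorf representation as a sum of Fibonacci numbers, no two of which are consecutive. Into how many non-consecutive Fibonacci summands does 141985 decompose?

7

Greedily peel off the largest Fibonacci term at each step:
largest Fibonacci ≤ 141985 is 121393; 141985 − 121393 = 20592
largest Fibonacci ≤ 20592 is 17711; 20592 − 17711 = 2881
largest Fibonacci ≤ 2881 is 2584; 2881 − 2584 = 297
largest Fibonacci ≤ 297 is 233; 297 − 233 = 64
largest Fibonacci ≤ 64 is 55; 64 − 55 = 9
largest Fibonacci ≤ 9 is 8; 9 − 8 = 1
largest Fibonacci ≤ 1 is 1; 1 − 1 = 0
141985 = 121393 + 17711 + 2584 + 233 + 55 + 8 + 1, which has 7 terms.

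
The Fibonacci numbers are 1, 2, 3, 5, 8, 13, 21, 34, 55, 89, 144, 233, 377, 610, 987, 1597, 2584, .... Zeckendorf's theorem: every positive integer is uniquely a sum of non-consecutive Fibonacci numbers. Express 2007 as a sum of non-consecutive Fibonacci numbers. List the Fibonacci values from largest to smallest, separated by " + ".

2007 − 1597 = 410
410 − 377 = 33
33 − 21 = 12
12 − 8 = 4
4 − 3 = 1
1 − 1 = 0
So 2007 = 1597 + 377 + 21 + 8 + 3 + 1, with no two terms consecutive in the sequence.

1597 + 377 + 21 + 8 + 3 + 1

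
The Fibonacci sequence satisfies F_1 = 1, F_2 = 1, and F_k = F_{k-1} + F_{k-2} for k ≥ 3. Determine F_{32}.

2178309

Iterating the recurrence up to F_{28} = 317811 and F_{27} = 196418:
F_{29} = F_{28} + F_{27} = 317811 + 196418 = 514229
F_{30} = F_{29} + F_{28} = 514229 + 317811 = 832040
F_{31} = F_{30} + F_{29} = 832040 + 514229 = 1346269
F_{32} = F_{31} + F_{30} = 1346269 + 832040 = 2178309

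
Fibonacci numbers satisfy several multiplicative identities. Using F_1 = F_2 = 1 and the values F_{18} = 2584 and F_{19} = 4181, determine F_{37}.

By F_{2k+1} = F_k² + F_{k+1}²: F_{37} = 2584² + 4181² = 6677056 + 17480761 = 24157817.

24157817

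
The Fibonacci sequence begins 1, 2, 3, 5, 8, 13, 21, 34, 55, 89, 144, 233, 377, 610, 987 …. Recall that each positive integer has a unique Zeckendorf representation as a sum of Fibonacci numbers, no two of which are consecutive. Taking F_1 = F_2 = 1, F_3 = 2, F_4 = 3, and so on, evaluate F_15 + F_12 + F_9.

788

F_15 + F_12 + F_9 = 610 + 144 + 34 = 788.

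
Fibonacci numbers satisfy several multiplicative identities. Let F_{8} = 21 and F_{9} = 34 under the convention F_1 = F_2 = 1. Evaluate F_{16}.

By the doubling identity F_{2k} = F_k(2F_{k+1} − F_k): F_{16} = 21·(2·34 − 21) = 21·47 = 987.

987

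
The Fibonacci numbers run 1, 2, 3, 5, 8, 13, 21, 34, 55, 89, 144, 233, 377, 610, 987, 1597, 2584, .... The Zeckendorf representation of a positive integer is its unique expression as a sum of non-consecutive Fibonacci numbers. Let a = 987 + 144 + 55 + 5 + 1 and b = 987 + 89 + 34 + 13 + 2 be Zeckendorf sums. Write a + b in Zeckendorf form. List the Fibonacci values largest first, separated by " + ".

1597 + 610 + 89 + 21

The two numbers are 1192 and 1125, so their sum is 2317.
Greedy algorithm:
2317: greatest Fibonacci not exceeding it is 1597, leaving 720
720: greatest Fibonacci not exceeding it is 610, leaving 110
110: greatest Fibonacci not exceeding it is 89, leaving 21
21: greatest Fibonacci not exceeding it is 21, leaving 0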